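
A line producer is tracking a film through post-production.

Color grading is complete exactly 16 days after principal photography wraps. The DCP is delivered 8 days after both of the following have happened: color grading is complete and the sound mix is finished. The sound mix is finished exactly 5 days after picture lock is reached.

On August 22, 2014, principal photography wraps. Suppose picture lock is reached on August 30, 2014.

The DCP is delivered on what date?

September 15, 2014

Principal photography wraps: Aug 22, 2014.
Color grading is complete: Aug 22, 2014 + 16 days = Sep 7, 2014.
Picture lock is reached: Aug 30, 2014.
The sound mix is finished: Aug 30, 2014 + 5 days = Sep 4, 2014.
Both prerequisites met — color grading is complete (Sep 7, 2014), the sound mix is finished (Sep 4, 2014); the later is Sep 7, 2014.
The DCP is delivered: Sep 7, 2014 + 8 days = Sep 15, 2014.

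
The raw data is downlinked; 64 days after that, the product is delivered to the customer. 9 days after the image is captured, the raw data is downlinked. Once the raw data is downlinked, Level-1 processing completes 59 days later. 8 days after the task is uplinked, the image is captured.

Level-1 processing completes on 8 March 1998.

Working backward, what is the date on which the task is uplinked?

Level-1 processing completes: Mar 8, 1998.
The raw data is downlinked: Mar 8, 1998 − 59 days = Jan 8, 1998.
The image is captured: Jan 8, 1998 − 9 days = Dec 30, 1997.
The task is uplinked: Dec 30, 1997 − 8 days = Dec 22, 1997.

22 December 1997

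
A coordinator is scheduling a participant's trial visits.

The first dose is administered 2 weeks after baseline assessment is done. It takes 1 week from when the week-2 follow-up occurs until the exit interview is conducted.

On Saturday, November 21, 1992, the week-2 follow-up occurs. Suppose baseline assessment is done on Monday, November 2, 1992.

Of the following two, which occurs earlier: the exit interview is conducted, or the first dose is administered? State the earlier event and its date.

The first dose is administered — Monday, November 16, 1992

The week-2 follow-up occurs: Nov 21, 1992.
The exit interview is conducted: Nov 21, 1992 + 1 week = Nov 28, 1992.
Baseline assessment is done: Nov 2, 1992.
The first dose is administered: Nov 2, 1992 + 2 weeks = Nov 16, 1992.
Comparing: the exit interview is conducted on Nov 28, 1992 vs the first dose is administered on Nov 16, 1992. Earlier: the first dose is administered.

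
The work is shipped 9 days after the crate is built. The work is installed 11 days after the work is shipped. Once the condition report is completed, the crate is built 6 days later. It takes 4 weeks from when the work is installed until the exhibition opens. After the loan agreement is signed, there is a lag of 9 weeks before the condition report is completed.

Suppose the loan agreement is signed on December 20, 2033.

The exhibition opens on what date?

The loan agreement is signed: Dec 20, 2033.
The condition report is completed: Dec 20, 2033 + 9 weeks = Feb 21, 2034.
The crate is built: Feb 21, 2034 + 6 days = Feb 27, 2034.
The work is shipped: Feb 27, 2034 + 9 days = Mar 8, 2034.
The work is installed: Mar 8, 2034 + 11 days = Mar 19, 2034.
The exhibition opens: Mar 19, 2034 + 4 weeks = Apr 16, 2034.

April 16, 2034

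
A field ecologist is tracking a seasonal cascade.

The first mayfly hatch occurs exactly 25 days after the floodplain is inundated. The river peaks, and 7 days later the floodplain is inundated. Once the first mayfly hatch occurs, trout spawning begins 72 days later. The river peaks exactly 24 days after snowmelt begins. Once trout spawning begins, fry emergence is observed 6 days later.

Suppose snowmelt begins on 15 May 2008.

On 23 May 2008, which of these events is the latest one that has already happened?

Snowmelt begins: May 15, 2008.
The river peaks: May 15, 2008 + 24 days = Jun 8, 2008.
The floodplain is inundated: Jun 8, 2008 + 7 days = Jun 15, 2008.
The first mayfly hatch occurs: Jun 15, 2008 + 25 days = Jul 10, 2008.
Trout spawning begins: Jul 10, 2008 + 72 days = Sep 20, 2008.
Fry emergence is observed: Sep 20, 2008 + 6 days = Sep 26, 2008.
May 23, 2008 falls between when snowmelt begins (May 15, 2008) and when the river peaks (Jun 8, 2008).

Snowmelt begins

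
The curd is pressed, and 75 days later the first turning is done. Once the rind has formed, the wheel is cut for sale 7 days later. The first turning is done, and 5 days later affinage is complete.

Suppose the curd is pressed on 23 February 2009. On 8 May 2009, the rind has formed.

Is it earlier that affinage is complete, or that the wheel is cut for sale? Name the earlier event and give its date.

Affinage is complete — 14 May 2009

The curd is pressed: Feb 23, 2009.
The first turning is done: Feb 23, 2009 + 75 days = May 9, 2009.
Affinage is complete: May 9, 2009 + 5 days = May 14, 2009.
The rind has formed: May 8, 2009.
The wheel is cut for sale: May 8, 2009 + 7 days = May 15, 2009.
Comparing: affinage is complete on May 14, 2009 vs the wheel is cut for sale on May 15, 2009. Earlier: affinage is complete.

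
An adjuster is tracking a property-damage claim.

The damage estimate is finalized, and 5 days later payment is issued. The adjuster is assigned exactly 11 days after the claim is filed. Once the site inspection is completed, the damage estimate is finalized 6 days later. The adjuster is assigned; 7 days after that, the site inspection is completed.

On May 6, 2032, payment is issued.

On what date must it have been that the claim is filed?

Payment is issued: May 6, 2032.
The damage estimate is finalized: May 6, 2032 − 5 days = May 1, 2032.
The site inspection is completed: May 1, 2032 − 6 days = Apr 25, 2032.
The adjuster is assigned: Apr 25, 2032 − 7 days = Apr 18, 2032.
The claim is filed: Apr 18, 2032 − 11 days = Apr 7, 2032.

April 7, 2032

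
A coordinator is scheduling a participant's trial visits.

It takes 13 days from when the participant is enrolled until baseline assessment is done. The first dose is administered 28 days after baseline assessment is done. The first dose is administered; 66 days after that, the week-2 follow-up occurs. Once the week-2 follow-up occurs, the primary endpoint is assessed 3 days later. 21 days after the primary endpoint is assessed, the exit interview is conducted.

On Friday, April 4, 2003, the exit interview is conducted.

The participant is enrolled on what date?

Sunday, November 24, 2002

The exit interview is conducted: Apr 4, 2003.
The primary endpoint is assessed: Apr 4, 2003 − 21 days = Mar 14, 2003.
The week-2 follow-up occurs: Mar 14, 2003 − 3 days = Mar 11, 2003.
The first dose is administered: Mar 11, 2003 − 66 days = Jan 4, 2003.
Baseline assessment is done: Jan 4, 2003 − 28 days = Dec 7, 2002.
The participant is enrolled: Dec 7, 2002 − 13 days = Nov 24, 2002.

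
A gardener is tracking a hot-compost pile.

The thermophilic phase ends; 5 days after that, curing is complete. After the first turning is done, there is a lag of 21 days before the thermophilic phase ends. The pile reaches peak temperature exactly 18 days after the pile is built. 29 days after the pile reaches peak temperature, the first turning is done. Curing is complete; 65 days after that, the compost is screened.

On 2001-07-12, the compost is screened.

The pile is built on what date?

2001-02-24

The compost is screened: Jul 12, 2001.
Curing is complete: Jul 12, 2001 − 65 days = May 8, 2001.
The thermophilic phase ends: May 8, 2001 − 5 days = May 3, 2001.
The first turning is done: May 3, 2001 − 21 days = Apr 12, 2001.
The pile reaches peak temperature: Apr 12, 2001 − 29 days = Mar 14, 2001.
The pile is built: Mar 14, 2001 − 18 days = Feb 24, 2001.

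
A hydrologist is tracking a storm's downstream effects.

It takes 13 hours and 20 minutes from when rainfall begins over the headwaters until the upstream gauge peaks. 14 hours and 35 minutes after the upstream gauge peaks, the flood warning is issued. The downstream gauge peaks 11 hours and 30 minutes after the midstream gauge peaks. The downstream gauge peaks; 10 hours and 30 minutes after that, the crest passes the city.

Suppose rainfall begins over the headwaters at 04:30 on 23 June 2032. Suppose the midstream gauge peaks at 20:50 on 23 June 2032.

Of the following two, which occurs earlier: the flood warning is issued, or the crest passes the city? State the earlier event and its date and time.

Rainfall begins over the headwaters: 04:30 Jun 23, 2032.
The upstream gauge peaks: 04:30 Jun 23, 2032 + 13h20m = 17:50 Jun 23, 2032.
The flood warning is issued: 17:50 Jun 23, 2032 + 14h35m = 08:25 Jun 24, 2032.
The midstream gauge peaks: 20:50 Jun 23, 2032.
The downstream gauge peaks: 20:50 Jun 23, 2032 + 11h30m = 08:20 Jun 24, 2032.
The crest passes the city: 08:20 Jun 24, 2032 + 10h30m = 18:50 Jun 24, 2032.
Comparing: the flood warning is issued at 08:25 Jun 24, 2032 vs the crest passes the city at 18:50 Jun 24, 2032. Earlier: the flood warning is issued.

The flood warning is issued — 08:25 on 24 June 2032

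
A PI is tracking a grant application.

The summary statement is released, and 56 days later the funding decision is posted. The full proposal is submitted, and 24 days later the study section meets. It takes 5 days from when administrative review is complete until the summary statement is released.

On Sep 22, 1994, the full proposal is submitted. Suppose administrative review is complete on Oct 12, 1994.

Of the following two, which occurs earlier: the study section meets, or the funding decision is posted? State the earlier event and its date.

The study section meets — Oct 16, 1994

The full proposal is submitted: Sep 22, 1994.
The study section meets: Sep 22, 1994 + 24 days = Oct 16, 1994.
Administrative review is complete: Oct 12, 1994.
The summary statement is released: Oct 12, 1994 + 5 days = Oct 17, 1994.
The funding decision is posted: Oct 17, 1994 + 56 days = Dec 12, 1994.
Comparing: the study section meets on Oct 16, 1994 vs the funding decision is posted on Dec 12, 1994. Earlier: the study section meets.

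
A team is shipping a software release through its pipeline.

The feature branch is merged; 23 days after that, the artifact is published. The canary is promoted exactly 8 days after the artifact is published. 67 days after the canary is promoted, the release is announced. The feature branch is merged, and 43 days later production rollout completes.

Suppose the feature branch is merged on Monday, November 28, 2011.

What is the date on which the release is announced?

Monday, March 5, 2012

The feature branch is merged: Nov 28, 2011.
The artifact is published: Nov 28, 2011 + 23 days = Dec 21, 2011.
The canary is promoted: Dec 21, 2011 + 8 days = Dec 29, 2011.
The release is announced: Dec 29, 2011 + 67 days = Mar 5, 2012.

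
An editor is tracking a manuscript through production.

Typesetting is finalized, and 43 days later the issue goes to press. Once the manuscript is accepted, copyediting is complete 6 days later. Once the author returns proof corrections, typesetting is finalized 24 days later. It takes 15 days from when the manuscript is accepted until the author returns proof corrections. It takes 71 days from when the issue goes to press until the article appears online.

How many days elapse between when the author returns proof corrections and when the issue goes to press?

67 days

Causal path: the author returns proof corrections → typesetting is finalized → the issue goes to press.
Total delay along the path: 24 + 43 = 67 days.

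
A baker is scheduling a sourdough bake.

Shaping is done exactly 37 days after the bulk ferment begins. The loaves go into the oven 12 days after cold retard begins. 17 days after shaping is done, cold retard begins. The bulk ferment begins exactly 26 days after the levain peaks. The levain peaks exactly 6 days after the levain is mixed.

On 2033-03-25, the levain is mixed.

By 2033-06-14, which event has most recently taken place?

The levain is mixed: Mar 25, 2033.
The levain peaks: Mar 25, 2033 + 6 days = Mar 31, 2033.
The bulk ferment begins: Mar 31, 2033 + 26 days = Apr 26, 2033.
Shaping is done: Apr 26, 2033 + 37 days = Jun 2, 2033.
Cold retard begins: Jun 2, 2033 + 17 days = Jun 19, 2033.
The loaves go into the oven: Jun 19, 2033 + 12 days = Jul 1, 2033.
Jun 14, 2033 falls between when shaping is done (Jun 2, 2033) and when cold retard begins (Jun 19, 2033).

Shaping is done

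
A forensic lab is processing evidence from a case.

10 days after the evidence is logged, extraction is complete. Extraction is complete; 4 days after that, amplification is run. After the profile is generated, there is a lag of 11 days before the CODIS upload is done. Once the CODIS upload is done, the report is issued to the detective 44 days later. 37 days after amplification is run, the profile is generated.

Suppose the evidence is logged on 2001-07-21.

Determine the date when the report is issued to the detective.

2001-11-04

The evidence is logged: Jul 21, 2001.
Extraction is complete: Jul 21, 2001 + 10 days = Jul 31, 2001.
Amplification is run: Jul 31, 2001 + 4 days = Aug 4, 2001.
The profile is generated: Aug 4, 2001 + 37 days = Sep 10, 2001.
The CODIS upload is done: Sep 10, 2001 + 11 days = Sep 21, 2001.
The report is issued to the detective: Sep 21, 2001 + 44 days = Nov 4, 2001.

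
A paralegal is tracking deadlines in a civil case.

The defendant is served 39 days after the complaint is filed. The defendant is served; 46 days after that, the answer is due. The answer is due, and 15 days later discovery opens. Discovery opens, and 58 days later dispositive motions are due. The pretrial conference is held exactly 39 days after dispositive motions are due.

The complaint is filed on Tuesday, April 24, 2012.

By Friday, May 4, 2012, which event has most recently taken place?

The complaint is filed: Apr 24, 2012.
The defendant is served: Apr 24, 2012 + 39 days = Jun 2, 2012.
The answer is due: Jun 2, 2012 + 46 days = Jul 18, 2012.
Discovery opens: Jul 18, 2012 + 15 days = Aug 2, 2012.
Dispositive motions are due: Aug 2, 2012 + 58 days = Sep 29, 2012.
The pretrial conference is held: Sep 29, 2012 + 39 days = Nov 7, 2012.
May 4, 2012 falls between when the complaint is filed (Apr 24, 2012) and when the defendant is served (Jun 2, 2012).

The complaint is filed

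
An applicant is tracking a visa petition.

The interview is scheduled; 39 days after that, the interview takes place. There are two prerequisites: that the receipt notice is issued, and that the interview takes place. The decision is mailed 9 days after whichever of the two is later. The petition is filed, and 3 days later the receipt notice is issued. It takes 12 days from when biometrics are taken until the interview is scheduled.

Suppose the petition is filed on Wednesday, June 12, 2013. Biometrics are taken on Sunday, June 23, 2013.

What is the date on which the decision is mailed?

The petition is filed: Jun 12, 2013.
The receipt notice is issued: Jun 12, 2013 + 3 days = Jun 15, 2013.
Biometrics are taken: Jun 23, 2013.
The interview is scheduled: Jun 23, 2013 + 12 days = Jul 5, 2013.
The interview takes place: Jul 5, 2013 + 39 days = Aug 13, 2013.
Both prerequisites met — the receipt notice is issued (Jun 15, 2013), the interview takes place (Aug 13, 2013); the later is Aug 13, 2013.
The decision is mailed: Aug 13, 2013 + 9 days = Aug 22, 2013.

Thursday, August 22, 2013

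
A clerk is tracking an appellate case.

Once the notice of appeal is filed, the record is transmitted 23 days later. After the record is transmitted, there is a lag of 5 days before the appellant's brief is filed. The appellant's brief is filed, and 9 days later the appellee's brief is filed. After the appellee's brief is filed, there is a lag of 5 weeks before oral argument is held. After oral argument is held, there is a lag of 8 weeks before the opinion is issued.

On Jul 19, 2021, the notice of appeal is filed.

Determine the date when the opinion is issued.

Nov 24, 2021

The notice of appeal is filed: Jul 19, 2021.
The record is transmitted: Jul 19, 2021 + 23 days = Aug 11, 2021.
The appellant's brief is filed: Aug 11, 2021 + 5 days = Aug 16, 2021.
The appellee's brief is filed: Aug 16, 2021 + 9 days = Aug 25, 2021.
Oral argument is held: Aug 25, 2021 + 5 weeks = Sep 29, 2021.
The opinion is issued: Sep 29, 2021 + 8 weeks = Nov 24, 2021.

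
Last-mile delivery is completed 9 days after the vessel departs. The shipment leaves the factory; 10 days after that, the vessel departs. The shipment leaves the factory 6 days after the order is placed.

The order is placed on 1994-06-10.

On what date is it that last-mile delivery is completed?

1994-07-05

The order is placed: Jun 10, 1994.
The shipment leaves the factory: Jun 10, 1994 + 6 days = Jun 16, 1994.
The vessel departs: Jun 16, 1994 + 10 days = Jun 26, 1994.
Last-mile delivery is completed: Jun 26, 1994 + 9 days = Jul 5, 1994.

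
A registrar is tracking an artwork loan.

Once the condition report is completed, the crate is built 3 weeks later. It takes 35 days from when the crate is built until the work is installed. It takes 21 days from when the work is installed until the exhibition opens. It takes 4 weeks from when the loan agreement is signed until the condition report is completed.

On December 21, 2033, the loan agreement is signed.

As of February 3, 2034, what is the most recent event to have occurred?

The loan agreement is signed: Dec 21, 2033.
The condition report is completed: Dec 21, 2033 + 4 weeks = Jan 18, 2034.
The crate is built: Jan 18, 2034 + 3 weeks = Feb 8, 2034.
The work is installed: Feb 8, 2034 + 35 days = Mar 15, 2034.
The exhibition opens: Mar 15, 2034 + 21 days = Apr 5, 2034.
Feb 3, 2034 falls between when the condition report is completed (Jan 18, 2034) and when the crate is built (Feb 8, 2034).

The condition report is completed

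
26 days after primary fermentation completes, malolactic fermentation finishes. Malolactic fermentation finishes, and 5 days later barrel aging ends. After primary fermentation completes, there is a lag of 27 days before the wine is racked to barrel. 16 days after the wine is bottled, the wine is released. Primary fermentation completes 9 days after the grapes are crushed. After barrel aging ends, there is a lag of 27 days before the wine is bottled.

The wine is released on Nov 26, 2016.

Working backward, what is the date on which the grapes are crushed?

The wine is released: Nov 26, 2016.
The wine is bottled: Nov 26, 2016 − 16 days = Nov 10, 2016.
Barrel aging ends: Nov 10, 2016 − 27 days = Oct 14, 2016.
Malolactic fermentation finishes: Oct 14, 2016 − 5 days = Oct 9, 2016.
Primary fermentation completes: Oct 9, 2016 − 26 days = Sep 13, 2016.
The grapes are crushed: Sep 13, 2016 − 9 days = Sep 4, 2016.

Sep 4, 2016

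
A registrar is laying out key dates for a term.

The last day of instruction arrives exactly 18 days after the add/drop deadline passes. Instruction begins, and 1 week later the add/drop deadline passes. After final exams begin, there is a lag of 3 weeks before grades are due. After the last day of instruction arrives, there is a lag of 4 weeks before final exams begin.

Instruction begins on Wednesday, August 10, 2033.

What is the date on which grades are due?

Sunday, October 23, 2033

Instruction begins: Aug 10, 2033.
The add/drop deadline passes: Aug 10, 2033 + 1 week = Aug 17, 2033.
The last day of instruction arrives: Aug 17, 2033 + 18 days = Sep 4, 2033.
Final exams begin: Sep 4, 2033 + 4 weeks = Oct 2, 2033.
Grades are due: Oct 2, 2033 + 3 weeks = Oct 23, 2033.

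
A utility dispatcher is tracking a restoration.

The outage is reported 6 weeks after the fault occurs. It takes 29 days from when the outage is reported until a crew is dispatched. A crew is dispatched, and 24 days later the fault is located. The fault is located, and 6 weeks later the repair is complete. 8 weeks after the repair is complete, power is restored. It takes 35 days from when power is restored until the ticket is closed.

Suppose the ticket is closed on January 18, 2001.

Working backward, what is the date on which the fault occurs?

The ticket is closed: Jan 18, 2001.
Power is restored: Jan 18, 2001 − 35 days = Dec 14, 2000.
The repair is complete: Dec 14, 2000 − 8 weeks = Oct 19, 2000.
The fault is located: Oct 19, 2000 − 6 weeks = Sep 7, 2000.
A crew is dispatched: Sep 7, 2000 − 24 days = Aug 14, 2000.
The outage is reported: Aug 14, 2000 − 29 days = Jul 16, 2000.
The fault occurs: Jul 16, 2000 − 6 weeks = Jun 4, 2000.

June 4, 2000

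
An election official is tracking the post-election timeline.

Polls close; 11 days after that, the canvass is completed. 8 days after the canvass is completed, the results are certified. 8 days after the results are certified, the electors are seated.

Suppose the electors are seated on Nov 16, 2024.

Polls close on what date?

The electors are seated: Nov 16, 2024.
The results are certified: Nov 16, 2024 − 8 days = Nov 8, 2024.
The canvass is completed: Nov 8, 2024 − 8 days = Oct 31, 2024.
Polls close: Oct 31, 2024 − 11 days = Oct 20, 2024.

Oct 20, 2024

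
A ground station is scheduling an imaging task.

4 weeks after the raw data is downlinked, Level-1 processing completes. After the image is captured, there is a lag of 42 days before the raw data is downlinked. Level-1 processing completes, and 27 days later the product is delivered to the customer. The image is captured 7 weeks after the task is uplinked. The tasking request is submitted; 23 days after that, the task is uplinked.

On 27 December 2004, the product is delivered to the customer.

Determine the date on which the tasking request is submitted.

The product is delivered to the customer: Dec 27, 2004.
Level-1 processing completes: Dec 27, 2004 − 27 days = Nov 30, 2004.
The raw data is downlinked: Nov 30, 2004 − 4 weeks = Nov 2, 2004.
The image is captured: Nov 2, 2004 − 42 days = Sep 21, 2004.
The task is uplinked: Sep 21, 2004 − 7 weeks = Aug 3, 2004.
The tasking request is submitted: Aug 3, 2004 − 23 days = Jul 11, 2004.

11 July 2004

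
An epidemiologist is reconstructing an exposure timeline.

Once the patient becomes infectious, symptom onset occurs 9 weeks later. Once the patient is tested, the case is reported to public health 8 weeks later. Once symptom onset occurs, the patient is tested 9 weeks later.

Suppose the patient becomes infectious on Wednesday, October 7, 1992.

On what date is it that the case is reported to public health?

Wednesday, April 7, 1993

The patient becomes infectious: Oct 7, 1992.
Symptom onset occurs: Oct 7, 1992 + 9 weeks = Dec 9, 1992.
The patient is tested: Dec 9, 1992 + 9 weeks = Feb 10, 1993.
The case is reported to public health: Feb 10, 1993 + 8 weeks = Apr 7, 1993.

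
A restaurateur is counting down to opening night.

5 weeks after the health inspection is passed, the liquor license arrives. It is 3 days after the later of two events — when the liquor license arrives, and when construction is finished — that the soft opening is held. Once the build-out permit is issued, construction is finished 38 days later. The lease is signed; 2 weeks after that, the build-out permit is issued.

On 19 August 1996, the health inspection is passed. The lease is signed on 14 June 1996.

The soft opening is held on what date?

The health inspection is passed: Aug 19, 1996.
The liquor license arrives: Aug 19, 1996 + 5 weeks = Sep 23, 1996.
The lease is signed: Jun 14, 1996.
The build-out permit is issued: Jun 14, 1996 + 2 weeks = Jun 28, 1996.
Construction is finished: Jun 28, 1996 + 38 days = Aug 5, 1996.
Both prerequisites met — the liquor license arrives (Sep 23, 1996), construction is finished (Aug 5, 1996); the later is Sep 23, 1996.
The soft opening is held: Sep 23, 1996 + 3 days = Sep 26, 1996.

26 September 1996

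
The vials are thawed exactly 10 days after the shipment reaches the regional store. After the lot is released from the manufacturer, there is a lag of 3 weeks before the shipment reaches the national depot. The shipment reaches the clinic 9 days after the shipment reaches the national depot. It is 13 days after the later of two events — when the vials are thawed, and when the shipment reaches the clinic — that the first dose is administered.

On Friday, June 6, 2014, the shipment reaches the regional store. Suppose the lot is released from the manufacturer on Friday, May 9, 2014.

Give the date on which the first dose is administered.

Sunday, June 29, 2014

The shipment reaches the regional store: Jun 6, 2014.
The vials are thawed: Jun 6, 2014 + 10 days = Jun 16, 2014.
The lot is released from the manufacturer: May 9, 2014.
The shipment reaches the national depot: May 9, 2014 + 3 weeks = May 30, 2014.
The shipment reaches the clinic: May 30, 2014 + 9 days = Jun 8, 2014.
Both prerequisites met — the vials are thawed (Jun 16, 2014), the shipment reaches the clinic (Jun 8, 2014); the later is Jun 16, 2014.
The first dose is administered: Jun 16, 2014 + 13 days = Jun 29, 2014.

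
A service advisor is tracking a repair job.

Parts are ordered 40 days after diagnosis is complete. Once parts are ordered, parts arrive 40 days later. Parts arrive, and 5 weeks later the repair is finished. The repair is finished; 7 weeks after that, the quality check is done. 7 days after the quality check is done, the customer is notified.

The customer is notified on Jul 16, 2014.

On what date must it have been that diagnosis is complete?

Jan 26, 2014

The customer is notified: Jul 16, 2014.
The quality check is done: Jul 16, 2014 − 7 days = Jul 9, 2014.
The repair is finished: Jul 9, 2014 − 7 weeks = May 21, 2014.
Parts arrive: May 21, 2014 − 5 weeks = Apr 16, 2014.
Parts are ordered: Apr 16, 2014 − 40 days = Mar 7, 2014.
Diagnosis is complete: Mar 7, 2014 − 40 days = Jan 26, 2014.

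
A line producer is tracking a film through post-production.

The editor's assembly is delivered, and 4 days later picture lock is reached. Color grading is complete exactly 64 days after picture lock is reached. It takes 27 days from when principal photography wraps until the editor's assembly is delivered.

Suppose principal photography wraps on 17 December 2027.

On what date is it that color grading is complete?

21 March 2028

Principal photography wraps: Dec 17, 2027.
The editor's assembly is delivered: Dec 17, 2027 + 27 days = Jan 13, 2028.
Picture lock is reached: Jan 13, 2028 + 4 days = Jan 17, 2028.
Color grading is complete: Jan 17, 2028 + 64 days = Mar 21, 2028.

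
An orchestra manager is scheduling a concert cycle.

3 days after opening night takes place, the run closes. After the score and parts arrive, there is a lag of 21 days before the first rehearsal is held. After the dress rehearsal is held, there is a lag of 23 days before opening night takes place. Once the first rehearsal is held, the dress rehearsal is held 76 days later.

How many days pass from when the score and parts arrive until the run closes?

Causal path: the score and parts arrive → the first rehearsal is held → the dress rehearsal is held → opening night takes place → the run closes.
Total delay along the path: 21 + 76 + 23 + 3 = 123 days.

123 days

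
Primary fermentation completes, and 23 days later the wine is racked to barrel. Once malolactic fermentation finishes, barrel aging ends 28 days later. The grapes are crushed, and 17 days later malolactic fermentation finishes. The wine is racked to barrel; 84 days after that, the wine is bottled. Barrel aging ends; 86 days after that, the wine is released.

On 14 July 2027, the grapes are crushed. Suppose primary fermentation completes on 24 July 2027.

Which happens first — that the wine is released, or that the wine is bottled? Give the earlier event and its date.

The wine is bottled — 8 November 2027

The grapes are crushed: Jul 14, 2027.
Malolactic fermentation finishes: Jul 14, 2027 + 17 days = Jul 31, 2027.
Barrel aging ends: Jul 31, 2027 + 28 days = Aug 28, 2027.
The wine is released: Aug 28, 2027 + 86 days = Nov 22, 2027.
Primary fermentation completes: Jul 24, 2027.
The wine is racked to barrel: Jul 24, 2027 + 23 days = Aug 16, 2027.
The wine is bottled: Aug 16, 2027 + 84 days = Nov 8, 2027.
Comparing: the wine is released on Nov 22, 2027 vs the wine is bottled on Nov 8, 2027. Earlier: the wine is bottled.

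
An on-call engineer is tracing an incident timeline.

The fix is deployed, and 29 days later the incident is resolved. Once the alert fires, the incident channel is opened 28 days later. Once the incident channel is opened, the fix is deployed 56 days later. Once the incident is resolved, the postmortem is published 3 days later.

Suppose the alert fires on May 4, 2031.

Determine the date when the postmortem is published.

Aug 28, 2031

The alert fires: May 4, 2031.
The incident channel is opened: May 4, 2031 + 28 days = Jun 1, 2031.
The fix is deployed: Jun 1, 2031 + 56 days = Jul 27, 2031.
The incident is resolved: Jul 27, 2031 + 29 days = Aug 25, 2031.
The postmortem is published: Aug 25, 2031 + 3 days = Aug 28, 2031.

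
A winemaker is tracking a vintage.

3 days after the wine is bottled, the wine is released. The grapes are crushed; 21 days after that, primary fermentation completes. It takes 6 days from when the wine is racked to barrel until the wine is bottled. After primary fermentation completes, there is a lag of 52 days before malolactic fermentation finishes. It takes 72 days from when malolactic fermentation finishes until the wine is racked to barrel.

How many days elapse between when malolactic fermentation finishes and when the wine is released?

Causal path: malolactic fermentation finishes → the wine is racked to barrel → the wine is bottled → the wine is released.
Total delay along the path: 72 + 6 + 3 = 81 days.

81 days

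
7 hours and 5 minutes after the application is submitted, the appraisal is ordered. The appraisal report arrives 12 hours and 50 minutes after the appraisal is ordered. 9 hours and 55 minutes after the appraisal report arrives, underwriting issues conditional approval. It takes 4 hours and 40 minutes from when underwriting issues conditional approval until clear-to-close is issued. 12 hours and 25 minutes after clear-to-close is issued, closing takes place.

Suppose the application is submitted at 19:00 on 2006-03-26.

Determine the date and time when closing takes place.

17:55 on 2006-03-28

The application is submitted: 19:00 Mar 26, 2006.
The appraisal is ordered: 19:00 Mar 26, 2006 + 7h05m = 02:05 Mar 27, 2006.
The appraisal report arrives: 02:05 Mar 27, 2006 + 12h50m = 14:55 Mar 27, 2006.
Underwriting issues conditional approval: 14:55 Mar 27, 2006 + 9h55m = 00:50 Mar 28, 2006.
Clear-to-close is issued: 00:50 Mar 28, 2006 + 4h40m = 05:30 Mar 28, 2006.
Closing takes place: 05:30 Mar 28, 2006 + 12h25m = 17:55 Mar 28, 2006.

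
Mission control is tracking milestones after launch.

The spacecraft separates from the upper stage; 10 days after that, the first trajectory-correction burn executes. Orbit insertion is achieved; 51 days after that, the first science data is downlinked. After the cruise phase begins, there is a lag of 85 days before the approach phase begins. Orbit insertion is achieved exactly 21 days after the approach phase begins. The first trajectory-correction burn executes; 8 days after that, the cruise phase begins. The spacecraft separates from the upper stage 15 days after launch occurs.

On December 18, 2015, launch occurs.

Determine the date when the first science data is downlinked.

Launch occurs: Dec 18, 2015.
The spacecraft separates from the upper stage: Dec 18, 2015 + 15 days = Jan 2, 2016.
The first trajectory-correction burn executes: Jan 2, 2016 + 10 days = Jan 12, 2016.
The cruise phase begins: Jan 12, 2016 + 8 days = Jan 20, 2016.
The approach phase begins: Jan 20, 2016 + 85 days = Apr 14, 2016.
Orbit insertion is achieved: Apr 14, 2016 + 21 days = May 5, 2016.
The first science data is downlinked: May 5, 2016 + 51 days = Jun 25, 2016.

June 25, 2016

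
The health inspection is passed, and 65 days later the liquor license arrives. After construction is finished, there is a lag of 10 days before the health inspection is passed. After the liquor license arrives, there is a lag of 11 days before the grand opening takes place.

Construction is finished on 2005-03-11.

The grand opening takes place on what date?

2005-06-05

Construction is finished: Mar 11, 2005.
The health inspection is passed: Mar 11, 2005 + 10 days = Mar 21, 2005.
The liquor license arrives: Mar 21, 2005 + 65 days = May 25, 2005.
The grand opening takes place: May 25, 2005 + 11 days = Jun 5, 2005.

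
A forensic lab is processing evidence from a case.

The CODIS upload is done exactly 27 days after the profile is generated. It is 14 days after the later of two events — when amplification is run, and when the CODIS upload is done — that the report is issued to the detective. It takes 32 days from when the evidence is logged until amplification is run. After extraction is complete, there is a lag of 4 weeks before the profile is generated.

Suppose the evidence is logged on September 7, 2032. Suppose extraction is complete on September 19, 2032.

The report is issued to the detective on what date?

November 27, 2032

The evidence is logged: Sep 7, 2032.
Amplification is run: Sep 7, 2032 + 32 days = Oct 9, 2032.
Extraction is complete: Sep 19, 2032.
The profile is generated: Sep 19, 2032 + 4 weeks = Oct 17, 2032.
The CODIS upload is done: Oct 17, 2032 + 27 days = Nov 13, 2032.
Both prerequisites met — amplification is run (Oct 9, 2032), the CODIS upload is done (Nov 13, 2032); the later is Nov 13, 2032.
The report is issued to the detective: Nov 13, 2032 + 14 days = Nov 27, 2032.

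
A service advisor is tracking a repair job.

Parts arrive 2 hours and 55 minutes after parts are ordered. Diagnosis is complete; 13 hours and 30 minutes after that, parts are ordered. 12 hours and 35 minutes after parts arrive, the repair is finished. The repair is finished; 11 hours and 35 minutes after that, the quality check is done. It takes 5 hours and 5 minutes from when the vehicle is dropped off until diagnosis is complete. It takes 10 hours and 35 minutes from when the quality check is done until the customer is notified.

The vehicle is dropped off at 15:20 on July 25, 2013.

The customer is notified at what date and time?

23:35 on July 27, 2013

The vehicle is dropped off: 15:20 Jul 25, 2013.
Diagnosis is complete: 15:20 Jul 25, 2013 + 5h05m = 20:25 Jul 25, 2013.
Parts are ordered: 20:25 Jul 25, 2013 + 13h30m = 09:55 Jul 26, 2013.
Parts arrive: 09:55 Jul 26, 2013 + 2h55m = 12:50 Jul 26, 2013.
The repair is finished: 12:50 Jul 26, 2013 + 12h35m = 01:25 Jul 27, 2013.
The quality check is done: 01:25 Jul 27, 2013 + 11h35m = 13:00 Jul 27, 2013.
The customer is notified: 13:00 Jul 27, 2013 + 10h35m = 23:35 Jul 27, 2013.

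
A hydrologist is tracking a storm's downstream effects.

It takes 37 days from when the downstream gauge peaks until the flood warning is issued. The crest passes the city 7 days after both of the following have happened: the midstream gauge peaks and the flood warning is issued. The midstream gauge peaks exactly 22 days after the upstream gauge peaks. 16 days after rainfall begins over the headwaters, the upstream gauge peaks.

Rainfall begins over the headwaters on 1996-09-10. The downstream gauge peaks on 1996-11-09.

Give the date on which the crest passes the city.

Rainfall begins over the headwaters: Sep 10, 1996.
The upstream gauge peaks: Sep 10, 1996 + 16 days = Sep 26, 1996.
The midstream gauge peaks: Sep 26, 1996 + 22 days = Oct 18, 1996.
The downstream gauge peaks: Nov 9, 1996.
The flood warning is issued: Nov 9, 1996 + 37 days = Dec 16, 1996.
Both prerequisites met — the midstream gauge peaks (Oct 18, 1996), the flood warning is issued (Dec 16, 1996); the later is Dec 16, 1996.
The crest passes the city: Dec 16, 1996 + 7 days = Dec 23, 1996.

1996-12-23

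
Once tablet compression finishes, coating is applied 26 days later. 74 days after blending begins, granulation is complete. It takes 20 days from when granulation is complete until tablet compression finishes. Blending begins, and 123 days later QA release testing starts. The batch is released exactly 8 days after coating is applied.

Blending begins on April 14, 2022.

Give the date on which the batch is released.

Blending begins: Apr 14, 2022.
Granulation is complete: Apr 14, 2022 + 74 days = Jun 27, 2022.
Tablet compression finishes: Jun 27, 2022 + 20 days = Jul 17, 2022.
Coating is applied: Jul 17, 2022 + 26 days = Aug 12, 2022.
The batch is released: Aug 12, 2022 + 8 days = Aug 20, 2022.

August 20, 2022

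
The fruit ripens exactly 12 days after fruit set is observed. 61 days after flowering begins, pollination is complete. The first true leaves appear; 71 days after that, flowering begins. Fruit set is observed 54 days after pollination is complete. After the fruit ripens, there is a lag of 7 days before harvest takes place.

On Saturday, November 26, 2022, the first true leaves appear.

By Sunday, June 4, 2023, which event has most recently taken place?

Fruit set is observed

The first true leaves appear: Nov 26, 2022.
Flowering begins: Nov 26, 2022 + 71 days = Feb 5, 2023.
Pollination is complete: Feb 5, 2023 + 61 days = Apr 7, 2023.
Fruit set is observed: Apr 7, 2023 + 54 days = May 31, 2023.
The fruit ripens: May 31, 2023 + 12 days = Jun 12, 2023.
Harvest takes place: Jun 12, 2023 + 7 days = Jun 19, 2023.
Jun 4, 2023 falls between when fruit set is observed (May 31, 2023) and when the fruit ripens (Jun 12, 2023).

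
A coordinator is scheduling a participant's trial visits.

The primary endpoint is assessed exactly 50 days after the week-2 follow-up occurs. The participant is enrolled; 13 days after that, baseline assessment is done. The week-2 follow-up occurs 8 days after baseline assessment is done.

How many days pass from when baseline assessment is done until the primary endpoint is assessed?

58 days

Causal path: baseline assessment is done → the week-2 follow-up occurs → the primary endpoint is assessed.
Total delay along the path: 8 + 50 = 58 days.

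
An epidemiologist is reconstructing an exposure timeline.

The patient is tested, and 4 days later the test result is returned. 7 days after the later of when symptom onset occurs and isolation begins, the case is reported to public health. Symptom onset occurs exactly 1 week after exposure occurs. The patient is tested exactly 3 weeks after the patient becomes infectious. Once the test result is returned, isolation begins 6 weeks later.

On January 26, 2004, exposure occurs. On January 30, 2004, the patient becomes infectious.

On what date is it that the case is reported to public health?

Exposure occurs: Jan 26, 2004.
Symptom onset occurs: Jan 26, 2004 + 1 week = Feb 2, 2004.
The patient becomes infectious: Jan 30, 2004.
The patient is tested: Jan 30, 2004 + 3 weeks = Feb 20, 2004.
The test result is returned: Feb 20, 2004 + 4 days = Feb 24, 2004.
Isolation begins: Feb 24, 2004 + 6 weeks = Apr 6, 2004.
Both prerequisites met — symptom onset occurs (Feb 2, 2004), isolation begins (Apr 6, 2004); the later is Apr 6, 2004.
The case is reported to public health: Apr 6, 2004 + 7 days = Apr 13, 2004.

April 13, 2004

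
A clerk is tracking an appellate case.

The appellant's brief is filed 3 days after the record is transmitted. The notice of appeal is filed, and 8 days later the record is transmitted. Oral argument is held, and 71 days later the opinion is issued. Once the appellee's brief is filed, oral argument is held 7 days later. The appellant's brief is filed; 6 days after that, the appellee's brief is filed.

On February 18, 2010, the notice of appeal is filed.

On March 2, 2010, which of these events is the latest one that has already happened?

The appellant's brief is filed

The notice of appeal is filed: Feb 18, 2010.
The record is transmitted: Feb 18, 2010 + 8 days = Feb 26, 2010.
The appellant's brief is filed: Feb 26, 2010 + 3 days = Mar 1, 2010.
The appellee's brief is filed: Mar 1, 2010 + 6 days = Mar 7, 2010.
Oral argument is held: Mar 7, 2010 + 7 days = Mar 14, 2010.
The opinion is issued: Mar 14, 2010 + 71 days = May 24, 2010.
Mar 2, 2010 falls between when the appellant's brief is filed (Mar 1, 2010) and when the appellee's brief is filed (Mar 7, 2010).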